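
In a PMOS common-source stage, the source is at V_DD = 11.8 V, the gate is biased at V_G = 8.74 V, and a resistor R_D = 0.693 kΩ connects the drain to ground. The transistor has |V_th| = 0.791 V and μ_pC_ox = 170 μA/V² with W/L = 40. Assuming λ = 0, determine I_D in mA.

V_SG = V_DD − V_G = 11.8 − 8.74 = 3.06 V, so V_ov = 3.06 − 0.791 = 2.27 V.
k_p = μ_pC_ox · (W/L) = 6.8 mA/V².
Assume saturation: I_D = ½ k_p V_ov² = 0.5 × 6.8 × 2.27² = 17.5 mA, giving V_SD = V_DD − I_D R_D = 11.8 − 17.5 × 0.693 = -0.331 V.
But -0.331 V < V_ov = 2.27 V, so the device is actually in triode.
In triode I_D = k_p[V_ov V_SD − ½ V_SD²] and I_D = (V_DD − V_SD)/R_D. Equating: 2.36 V_SD² − 11.69 V_SD + 11.8 = 0, giving V_SD = 1.41 V (the root below V_ov).
I_D = (11.8 − 1.41) / 0.693 = 15 mA.

I_D = 15.0 mA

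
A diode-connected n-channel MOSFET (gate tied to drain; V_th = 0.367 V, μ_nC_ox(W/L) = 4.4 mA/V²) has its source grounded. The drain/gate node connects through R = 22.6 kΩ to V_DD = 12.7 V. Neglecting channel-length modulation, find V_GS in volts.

With gate tied to drain, V_GS = V_DS ≥ V_GS − V_th, so the device is in saturation.
KCL at the drain: ½ k_n (V_GS − V_th)² = (V_DD − V_GS)/R.
Let x = V_GS − 0.367. Then 49.7 x² + x − 12.33 = 0, giving x = 0.488 V (positive root), so V_GS = 0.855 V.
I_D = (V_DD − V_GS)/R = (12.7 − 0.855) / 22.6 = 0.524 mA.

V_GS = 0.855 V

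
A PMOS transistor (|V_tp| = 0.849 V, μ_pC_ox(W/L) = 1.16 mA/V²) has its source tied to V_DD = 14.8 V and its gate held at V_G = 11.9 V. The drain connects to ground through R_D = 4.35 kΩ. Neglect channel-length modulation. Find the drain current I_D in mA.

I_D = 2.44 mA

V_SG = V_DD − V_G = 14.8 − 11.9 = 2.9 V, so V_ov = 2.9 − 0.849 = 2.05 V.
Assume saturation: I_D = ½ k_p V_ov² = 0.5 × 1.16 × 2.05² = 2.44 mA, giving V_SD = V_DD − I_D R_D = 14.8 − 2.44 × 4.35 = 4.19 V.
V_SD = 4.19 V ≥ V_ov = 2.05 V, confirming saturation.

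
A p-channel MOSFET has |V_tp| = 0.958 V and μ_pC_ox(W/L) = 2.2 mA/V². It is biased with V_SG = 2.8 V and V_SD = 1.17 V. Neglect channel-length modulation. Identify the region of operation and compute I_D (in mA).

Triode; I_D = 3.24 mA

V_ov = V_SG − |V_tp| = 2.8 − 0.958 = 1.84 V.
Since V_SD = 1.17 V < V_ov = 1.84 V, the device is in the triode region.
I_D = k_p [V_ov · V_SD − ½ V_SD²] = 2.2 × [1.84 × 1.17 − 0.5 × 1.17²] = 3.24 mA.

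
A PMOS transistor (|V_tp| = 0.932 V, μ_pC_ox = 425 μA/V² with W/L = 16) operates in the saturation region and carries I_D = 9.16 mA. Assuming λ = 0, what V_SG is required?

V_SG = 2.57 V

k_p = μ_pC_ox · (W/L) = 6.8 mA/V².
In saturation I_D = ½ k_p (V_SG − |V_tp|)², so V_SG − |V_tp| = √(2 I_D / k_p) = √(2 × 9.16 / 6.8) = 1.64 V.
V_SG = 0.932 + 1.64 = 2.57 V.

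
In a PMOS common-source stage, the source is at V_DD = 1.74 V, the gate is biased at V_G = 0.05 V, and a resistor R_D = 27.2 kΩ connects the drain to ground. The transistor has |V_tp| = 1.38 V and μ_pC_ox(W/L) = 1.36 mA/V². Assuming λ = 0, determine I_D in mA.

V_SG = V_DD − V_G = 1.74 − 0.05 = 1.69 V, so V_ov = 1.69 − 1.38 = 0.31 V.
Assume saturation: I_D = ½ k_p V_ov² = 0.5 × 1.36 × 0.31² = 0.0653 mA, giving V_SD = V_DD − I_D R_D = 1.74 − 0.0653 × 27.2 = -0.0375 V.
But -0.0375 V < V_ov = 0.31 V, so the device is actually in triode.
In triode I_D = k_p[V_ov V_SD − ½ V_SD²] and I_D = (V_DD − V_SD)/R_D. Equating: 18.5 V_SD² − 12.47 V_SD + 1.74 = 0, giving V_SD = 0.197 V (the root below V_ov).
I_D = (1.74 − 0.197) / 27.2 = 0.0567 mA.

I_D = 0.0567 mA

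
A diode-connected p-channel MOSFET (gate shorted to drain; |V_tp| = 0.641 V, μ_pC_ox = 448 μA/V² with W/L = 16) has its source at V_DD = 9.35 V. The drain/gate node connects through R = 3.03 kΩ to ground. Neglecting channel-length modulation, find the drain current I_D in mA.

With gate tied to drain, V_SG = V_SD ≥ V_SG − |V_tp|, so the device is in saturation.
k_p = μ_pC_ox · (W/L) = 7.168 mA/V².
KCL at the drain: ½ k_p (V_SG − |V_tp|)² = (V_DD − V_SG)/R.
Let x = V_SG − 0.641. Then 10.9 x² + x − 8.709 = 0, giving x = 0.851 V (positive root), so V_SG = 1.49 V.
I_D = (V_DD − V_SG)/R = (9.35 − 1.49) / 3.03 = 2.59 mA.

I_D = 2.59 mA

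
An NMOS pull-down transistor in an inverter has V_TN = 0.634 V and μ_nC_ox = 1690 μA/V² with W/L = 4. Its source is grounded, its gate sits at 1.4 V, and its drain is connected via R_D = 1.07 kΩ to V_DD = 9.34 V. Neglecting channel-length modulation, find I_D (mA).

I_D = 1.98 mA

V_GS = V_G = 1.4 V, so V_ov = 1.4 − 0.634 = 0.766 V.
k_n = μ_nC_ox · (W/L) = 6.76 mA/V².
Assume saturation: I_D = ½ k_n V_ov² = 0.5 × 6.76 × 0.766² = 1.98 mA, giving V_DS = V_DD − I_D R_D = 9.34 − 1.98 × 1.07 = 7.22 V.
V_DS = 7.22 V ≥ V_ov = 0.766 V, confirming saturation.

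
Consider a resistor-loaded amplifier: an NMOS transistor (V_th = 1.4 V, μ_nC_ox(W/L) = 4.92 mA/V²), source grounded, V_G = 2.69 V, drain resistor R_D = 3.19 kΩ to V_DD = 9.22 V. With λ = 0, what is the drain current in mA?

I_D = 2.72 mA

V_GS = V_G = 2.69 V, so V_ov = 2.69 − 1.4 = 1.29 V.
Assume saturation: I_D = ½ k_n V_ov² = 0.5 × 4.92 × 1.29² = 4.09 mA, giving V_DS = V_DD − I_D R_D = 9.22 − 4.09 × 3.19 = -3.84 V.
But -3.84 V < V_ov = 1.29 V, so the device is actually in triode.
In triode I_D = k_n[V_ov V_DS − ½ V_DS²] and I_D = (V_DD − V_DS)/R_D. Equating: 7.85 V_DS² − 21.25 V_DS + 9.22 = 0, giving V_DS = 0.543 V (the root below V_ov).
I_D = (9.22 − 0.543) / 3.19 = 2.72 mA.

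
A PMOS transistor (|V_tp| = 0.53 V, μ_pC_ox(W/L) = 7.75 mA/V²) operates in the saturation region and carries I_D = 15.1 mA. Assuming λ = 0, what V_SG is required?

In saturation I_D = ½ k_p (V_SG − |V_tp|)², so V_SG − |V_tp| = √(2 I_D / k_p) = √(2 × 15.1 / 7.75) = 1.97 V.
V_SG = 0.53 + 1.97 = 2.5 V.

V_SG = 2.50 V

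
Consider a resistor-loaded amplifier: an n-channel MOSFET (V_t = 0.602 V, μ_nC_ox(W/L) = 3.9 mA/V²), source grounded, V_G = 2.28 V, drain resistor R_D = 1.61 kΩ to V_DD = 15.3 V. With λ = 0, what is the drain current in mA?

V_GS = V_G = 2.28 V, so V_ov = 2.28 − 0.602 = 1.68 V.
Assume saturation: I_D = ½ k_n V_ov² = 0.5 × 3.9 × 1.68² = 5.49 mA, giving V_DS = V_DD − I_D R_D = 15.3 − 5.49 × 1.61 = 6.46 V.
V_DS = 6.46 V ≥ V_ov = 1.68 V, confirming saturation.

I_D = 5.49 mA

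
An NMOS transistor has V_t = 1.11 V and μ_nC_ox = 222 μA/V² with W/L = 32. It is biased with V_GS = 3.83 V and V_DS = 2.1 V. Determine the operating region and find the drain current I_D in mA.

Triode; I_D = 24.9 mA

k_n = μ_nC_ox · (W/L) = 7.104 mA/V².
V_ov = V_GS − V_t = 3.83 − 1.11 = 2.72 V.
Since V_DS = 2.1 V < V_ov = 2.72 V, the device is in the triode region.
I_D = k_n [V_ov · V_DS − ½ V_DS²] = 7.104 × [2.72 × 2.1 − 0.5 × 2.1²] = 24.9 mA.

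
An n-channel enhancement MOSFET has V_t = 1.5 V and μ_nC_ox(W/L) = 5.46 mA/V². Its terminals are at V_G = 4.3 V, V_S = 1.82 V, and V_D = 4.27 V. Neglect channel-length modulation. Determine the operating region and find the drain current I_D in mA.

Saturation; I_D = 2.62 mA

V_GS = V_G − V_S = 4.3 − 1.82 = 2.48 V; V_DS = V_D − V_S = 4.27 − 1.82 = 2.45 V.
V_ov = V_GS − V_t = 2.48 − 1.5 = 0.98 V.
Since V_DS = 2.45 V ≥ V_ov = 0.98 V, the device is in saturation.
I_D = ½ k_n V_ov² = 0.5 × 5.46 × 0.98² = 2.62 mA.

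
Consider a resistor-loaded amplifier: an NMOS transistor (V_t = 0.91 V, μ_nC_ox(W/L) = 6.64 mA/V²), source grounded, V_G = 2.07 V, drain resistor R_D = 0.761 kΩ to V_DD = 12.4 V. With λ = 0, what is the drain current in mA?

I_D = 4.47 mA

V_GS = V_G = 2.07 V, so V_ov = 2.07 − 0.91 = 1.16 V.
Assume saturation: I_D = ½ k_n V_ov² = 0.5 × 6.64 × 1.16² = 4.47 mA, giving V_DS = V_DD − I_D R_D = 12.4 − 4.47 × 0.761 = 9 V.
V_DS = 9 V ≥ V_ov = 1.16 V, confirming saturation.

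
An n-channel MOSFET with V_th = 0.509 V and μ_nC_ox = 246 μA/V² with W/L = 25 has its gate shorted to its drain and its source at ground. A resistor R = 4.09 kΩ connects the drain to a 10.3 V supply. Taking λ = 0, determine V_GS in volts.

With gate tied to drain, V_GS = V_DS ≥ V_GS − V_th, so the device is in saturation.
k_n = μ_nC_ox · (W/L) = 6.15 mA/V².
KCL at the drain: ½ k_n (V_GS − V_th)² = (V_DD − V_GS)/R.
Let x = V_GS − 0.509. Then 12.6 x² + x − 9.791 = 0, giving x = 0.843 V (positive root), so V_GS = 1.35 V.
I_D = (V_DD − V_GS)/R = (10.3 − 1.35) / 4.09 = 2.19 mA.

V_GS = 1.35 V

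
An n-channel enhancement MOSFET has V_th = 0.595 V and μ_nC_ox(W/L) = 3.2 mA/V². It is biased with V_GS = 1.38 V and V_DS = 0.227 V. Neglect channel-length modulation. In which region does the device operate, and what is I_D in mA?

V_ov = V_GS − V_th = 1.38 − 0.595 = 0.785 V.
Since V_DS = 0.227 V < V_ov = 0.785 V, the device is in the triode region.
I_D = k_n [V_ov · V_DS − ½ V_DS²] = 3.2 × [0.785 × 0.227 − 0.5 × 0.227²] = 0.488 mA.

Triode; I_D = 0.488 mA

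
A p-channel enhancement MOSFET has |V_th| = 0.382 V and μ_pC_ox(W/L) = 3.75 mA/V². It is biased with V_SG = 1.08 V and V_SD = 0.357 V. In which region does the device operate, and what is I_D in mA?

V_ov = V_SG − |V_th| = 1.08 − 0.382 = 0.698 V.
Since V_SD = 0.357 V < V_ov = 0.698 V, the device is in the triode region.
I_D = k_p [V_ov · V_SD − ½ V_SD²] = 3.75 × [0.698 × 0.357 − 0.5 × 0.357²] = 0.695 mA.

Triode; I_D = 0.695 mA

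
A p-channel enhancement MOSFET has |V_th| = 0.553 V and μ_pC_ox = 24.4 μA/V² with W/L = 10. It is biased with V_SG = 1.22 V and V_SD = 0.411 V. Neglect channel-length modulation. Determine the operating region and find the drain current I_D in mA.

Triode; I_D = 0.0463 mA

k_p = μ_pC_ox · (W/L) = 0.244 mA/V².
V_ov = V_SG − |V_th| = 1.22 − 0.553 = 0.667 V.
Since V_SD = 0.411 V < V_ov = 0.667 V, the device is in the triode region.
I_D = k_p [V_ov · V_SD − ½ V_SD²] = 0.244 × [0.667 × 0.411 − 0.5 × 0.411²] = 0.0463 mA.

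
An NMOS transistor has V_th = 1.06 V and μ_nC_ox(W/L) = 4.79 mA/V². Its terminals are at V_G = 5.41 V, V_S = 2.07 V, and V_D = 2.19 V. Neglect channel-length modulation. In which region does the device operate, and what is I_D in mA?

Triode; I_D = 1.28 mA

V_GS = V_G − V_S = 5.41 − 2.07 = 3.34 V; V_DS = V_D − V_S = 2.19 − 2.07 = 0.12 V.
V_ov = V_GS − V_th = 3.34 − 1.06 = 2.28 V.
Since V_DS = 0.12 V < V_ov = 2.28 V, the device is in the triode region.
I_D = k_n [V_ov · V_DS − ½ V_DS²] = 4.79 × [2.28 × 0.12 − 0.5 × 0.12²] = 1.28 mA.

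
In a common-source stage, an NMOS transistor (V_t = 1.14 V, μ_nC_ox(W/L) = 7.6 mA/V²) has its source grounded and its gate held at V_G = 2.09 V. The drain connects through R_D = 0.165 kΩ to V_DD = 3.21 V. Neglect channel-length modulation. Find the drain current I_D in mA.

V_GS = V_G = 2.09 V, so V_ov = 2.09 − 1.14 = 0.95 V.
Assume saturation: I_D = ½ k_n V_ov² = 0.5 × 7.6 × 0.95² = 3.43 mA, giving V_DS = V_DD − I_D R_D = 3.21 − 3.43 × 0.165 = 2.64 V.
V_DS = 2.64 V ≥ V_ov = 0.95 V, confirming saturation.

I_D = 3.43 mA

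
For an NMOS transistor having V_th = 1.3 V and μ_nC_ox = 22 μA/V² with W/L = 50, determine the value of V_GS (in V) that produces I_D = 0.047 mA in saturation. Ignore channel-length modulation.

k_n = μ_nC_ox · (W/L) = 1.1 mA/V².
In saturation I_D = ½ k_n (V_GS − V_th)², so V_GS − V_th = √(2 I_D / k_n) = √(2 × 0.047 / 1.1) = 0.292 V.
V_GS = 1.3 + 0.292 = 1.59 V.

V_GS = 1.59 V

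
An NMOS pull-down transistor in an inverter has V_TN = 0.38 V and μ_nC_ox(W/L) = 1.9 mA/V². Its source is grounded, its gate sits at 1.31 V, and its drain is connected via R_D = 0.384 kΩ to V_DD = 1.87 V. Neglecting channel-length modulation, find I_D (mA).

V_GS = V_G = 1.31 V, so V_ov = 1.31 − 0.38 = 0.93 V.
Assume saturation: I_D = ½ k_n V_ov² = 0.5 × 1.9 × 0.93² = 0.822 mA, giving V_DS = V_DD − I_D R_D = 1.87 − 0.822 × 0.384 = 1.55 V.
V_DS = 1.55 V ≥ V_ov = 0.93 V, confirming saturation.

I_D = 0.822 mA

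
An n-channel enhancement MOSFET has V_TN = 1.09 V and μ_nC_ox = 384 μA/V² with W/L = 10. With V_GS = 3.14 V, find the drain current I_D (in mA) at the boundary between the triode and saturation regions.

At the boundary V_DS = V_ov = V_GS − V_TN = 3.14 − 1.09 = 2.05 V.
k_n = μ_nC_ox · (W/L) = 3.84 mA/V².
I_D = ½ k_n V_ov² = 0.5 × 3.84 × 2.05² = 8.07 mA.

I_D = 8.07 mA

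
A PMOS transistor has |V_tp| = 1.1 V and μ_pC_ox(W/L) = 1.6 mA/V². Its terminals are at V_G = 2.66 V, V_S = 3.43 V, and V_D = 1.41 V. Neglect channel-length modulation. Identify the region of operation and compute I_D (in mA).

V_SG = V_S − V_G = 3.43 − 2.66 = 0.77 V; V_SD = V_S − V_D = 3.43 − 1.41 = 2.02 V.
V_SG = 0.77 V < |V_tp| = 1.1 V, so the transistor is in cutoff.

Cutoff; I_D = 0 mA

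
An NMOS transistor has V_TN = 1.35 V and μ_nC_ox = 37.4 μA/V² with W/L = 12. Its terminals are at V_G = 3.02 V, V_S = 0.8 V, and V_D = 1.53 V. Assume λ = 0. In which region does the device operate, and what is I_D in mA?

Triode; I_D = 0.165 mA

V_GS = V_G − V_S = 3.02 − 0.8 = 2.22 V; V_DS = V_D − V_S = 1.53 − 0.8 = 0.73 V.
k_n = μ_nC_ox · (W/L) = 0.4488 mA/V².
V_ov = V_GS − V_TN = 2.22 − 1.35 = 0.87 V.
Since V_DS = 0.73 V < V_ov = 0.87 V, the device is in the triode region.
I_D = k_n [V_ov · V_DS − ½ V_DS²] = 0.4488 × [0.87 × 0.73 − 0.5 × 0.73²] = 0.165 mA.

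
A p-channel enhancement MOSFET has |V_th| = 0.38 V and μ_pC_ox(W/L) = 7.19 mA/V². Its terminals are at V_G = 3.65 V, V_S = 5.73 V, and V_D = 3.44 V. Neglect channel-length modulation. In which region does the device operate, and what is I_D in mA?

Saturation; I_D = 10.4 mA

V_SG = V_S − V_G = 5.73 − 3.65 = 2.08 V; V_SD = V_S − V_D = 5.73 − 3.44 = 2.29 V.
V_ov = V_SG − |V_th| = 2.08 − 0.38 = 1.7 V.
Since V_SD = 2.29 V ≥ V_ov = 1.7 V, the device is in saturation.
I_D = ½ k_p V_ov² = 0.5 × 7.19 × 1.7² = 10.4 mA.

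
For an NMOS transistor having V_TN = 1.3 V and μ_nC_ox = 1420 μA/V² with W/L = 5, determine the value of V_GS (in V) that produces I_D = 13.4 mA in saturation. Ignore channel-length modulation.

k_n = μ_nC_ox · (W/L) = 7.1 mA/V².
In saturation I_D = ½ k_n (V_GS − V_TN)², so V_GS − V_TN = √(2 I_D / k_n) = √(2 × 13.4 / 7.1) = 1.94 V.
V_GS = 1.3 + 1.94 = 3.24 V.

V_GS = 3.24 V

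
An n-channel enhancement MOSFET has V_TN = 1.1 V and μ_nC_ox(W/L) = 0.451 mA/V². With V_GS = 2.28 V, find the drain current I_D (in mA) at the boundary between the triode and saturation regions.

I_D = 0.314 mA

At the boundary V_DS = V_ov = V_GS − V_TN = 2.28 − 1.1 = 1.18 V.
I_D = ½ k_n V_ov² = 0.5 × 0.451 × 1.18² = 0.314 mA.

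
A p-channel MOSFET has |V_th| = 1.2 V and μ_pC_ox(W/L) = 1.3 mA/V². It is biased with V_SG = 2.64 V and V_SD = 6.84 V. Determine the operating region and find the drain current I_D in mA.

V_ov = V_SG − |V_th| = 2.64 − 1.2 = 1.44 V.
Since V_SD = 6.84 V ≥ V_ov = 1.44 V, the device is in saturation.
I_D = ½ k_p V_ov² = 0.5 × 1.3 × 1.44² = 1.35 mA.

Saturation; I_D = 1.35 mA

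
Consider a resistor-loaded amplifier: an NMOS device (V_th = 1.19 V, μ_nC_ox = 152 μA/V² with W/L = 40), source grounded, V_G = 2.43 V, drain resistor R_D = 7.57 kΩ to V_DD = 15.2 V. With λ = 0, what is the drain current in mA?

V_GS = V_G = 2.43 V, so V_ov = 2.43 − 1.19 = 1.24 V.
k_n = μ_nC_ox · (W/L) = 6.08 mA/V².
Assume saturation: I_D = ½ k_n V_ov² = 0.5 × 6.08 × 1.24² = 4.67 mA, giving V_DS = V_DD − I_D R_D = 15.2 − 4.67 × 7.57 = -20.2 V.
But -20.2 V < V_ov = 1.24 V, so the device is actually in triode.
In triode I_D = k_n[V_ov V_DS − ½ V_DS²] and I_D = (V_DD − V_DS)/R_D. Equating: 23 V_DS² − 58.07 V_DS + 15.2 = 0, giving V_DS = 0.297 V (the root below V_ov).
I_D = (15.2 − 0.297) / 7.57 = 1.97 mA.

I_D = 1.97 mA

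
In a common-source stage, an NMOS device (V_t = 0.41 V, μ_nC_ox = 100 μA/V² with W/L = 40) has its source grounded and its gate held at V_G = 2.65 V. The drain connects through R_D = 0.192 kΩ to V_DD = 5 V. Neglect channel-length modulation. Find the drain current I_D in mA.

V_GS = V_G = 2.65 V, so V_ov = 2.65 − 0.41 = 2.24 V.
k_n = μ_nC_ox · (W/L) = 4 mA/V².
Assume saturation: I_D = ½ k_n V_ov² = 0.5 × 4 × 2.24² = 10 mA, giving V_DS = V_DD − I_D R_D = 5 − 10 × 0.192 = 3.07 V.
V_DS = 3.07 V ≥ V_ov = 2.24 V, confirming saturation.

I_D = 10.0 mA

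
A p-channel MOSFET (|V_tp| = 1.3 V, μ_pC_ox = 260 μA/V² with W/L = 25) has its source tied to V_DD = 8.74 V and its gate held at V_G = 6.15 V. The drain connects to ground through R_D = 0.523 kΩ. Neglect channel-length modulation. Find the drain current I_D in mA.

V_SG = V_DD − V_G = 8.74 − 6.15 = 2.59 V, so V_ov = 2.59 − 1.3 = 1.29 V.
k_p = μ_pC_ox · (W/L) = 6.5 mA/V².
Assume saturation: I_D = ½ k_p V_ov² = 0.5 × 6.5 × 1.29² = 5.41 mA, giving V_SD = V_DD − I_D R_D = 8.74 − 5.41 × 0.523 = 5.91 V.
V_SD = 5.91 V ≥ V_ov = 1.29 V, confirming saturation.

I_D = 5.41 mA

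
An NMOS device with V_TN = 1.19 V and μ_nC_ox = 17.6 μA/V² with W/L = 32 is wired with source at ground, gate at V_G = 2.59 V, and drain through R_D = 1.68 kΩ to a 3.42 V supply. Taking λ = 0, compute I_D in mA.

I_D = 0.552 mA

V_GS = V_G = 2.59 V, so V_ov = 2.59 − 1.19 = 1.4 V.
k_n = μ_nC_ox · (W/L) = 0.5632 mA/V².
Assume saturation: I_D = ½ k_n V_ov² = 0.5 × 0.5632 × 1.4² = 0.552 mA, giving V_DS = V_DD − I_D R_D = 3.42 − 0.552 × 1.68 = 2.49 V.
V_DS = 2.49 V ≥ V_ov = 1.4 V, confirming saturation.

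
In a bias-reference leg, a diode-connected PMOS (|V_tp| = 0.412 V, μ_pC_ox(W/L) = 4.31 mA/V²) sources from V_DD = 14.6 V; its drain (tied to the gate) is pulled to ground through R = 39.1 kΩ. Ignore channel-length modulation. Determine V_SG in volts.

With gate tied to drain, V_SG = V_SD ≥ V_SG − |V_tp|, so the device is in saturation.
KCL at the drain: ½ k_p (V_SG − |V_tp|)² = (V_DD − V_SG)/R.
Let x = V_SG − 0.412. Then 84.3 x² + x − 14.19 = 0, giving x = 0.404 V (positive root), so V_SG = 0.816 V.
I_D = (V_DD − V_SG)/R = (14.6 − 0.816) / 39.1 = 0.353 mA.

V_SG = 0.816 V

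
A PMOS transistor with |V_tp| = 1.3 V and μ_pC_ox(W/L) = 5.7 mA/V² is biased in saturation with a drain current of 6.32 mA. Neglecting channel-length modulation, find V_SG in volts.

In saturation I_D = ½ k_p (V_SG − |V_tp|)², so V_SG − |V_tp| = √(2 I_D / k_p) = √(2 × 6.32 / 5.7) = 1.49 V.
V_SG = 1.3 + 1.49 = 2.79 V.

V_SG = 2.79 V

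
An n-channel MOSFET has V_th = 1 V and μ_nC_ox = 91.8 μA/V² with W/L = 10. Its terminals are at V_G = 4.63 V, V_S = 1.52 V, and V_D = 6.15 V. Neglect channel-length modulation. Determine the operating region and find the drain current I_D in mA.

V_GS = V_G − V_S = 4.63 − 1.52 = 3.11 V; V_DS = V_D − V_S = 6.15 − 1.52 = 4.63 V.
k_n = μ_nC_ox · (W/L) = 0.918 mA/V².
V_ov = V_GS − V_th = 3.11 − 1 = 2.11 V.
Since V_DS = 4.63 V ≥ V_ov = 2.11 V, the device is in saturation.
I_D = ½ k_n V_ov² = 0.5 × 0.918 × 2.11² = 2.04 mA.

Saturation; I_D = 2.04 mA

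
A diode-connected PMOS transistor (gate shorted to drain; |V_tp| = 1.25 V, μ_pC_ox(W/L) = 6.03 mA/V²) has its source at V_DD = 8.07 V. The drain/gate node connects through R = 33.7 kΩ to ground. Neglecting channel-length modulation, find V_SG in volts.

With gate tied to drain, V_SG = V_SD ≥ V_SG − |V_tp|, so the device is in saturation.
KCL at the drain: ½ k_p (V_SG − |V_tp|)² = (V_DD − V_SG)/R.
Let x = V_SG − 1.25. Then 102 x² + x − 6.82 = 0, giving x = 0.254 V (positive root), so V_SG = 1.5 V.
I_D = (V_DD − V_SG)/R = (8.07 − 1.5) / 33.7 = 0.195 mA.

V_SG = 1.50 V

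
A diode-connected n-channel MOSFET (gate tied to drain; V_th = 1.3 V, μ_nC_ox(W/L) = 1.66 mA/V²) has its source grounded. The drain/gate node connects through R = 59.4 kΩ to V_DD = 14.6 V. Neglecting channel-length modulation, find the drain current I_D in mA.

I_D = 0.215 mA

With gate tied to drain, V_GS = V_DS ≥ V_GS − V_th, so the device is in saturation.
KCL at the drain: ½ k_n (V_GS − V_th)² = (V_DD − V_GS)/R.
Let x = V_GS − 1.3. Then 49.3 x² + x − 13.3 = 0, giving x = 0.509 V (positive root), so V_GS = 1.81 V.
I_D = (V_DD − V_GS)/R = (14.6 − 1.81) / 59.4 = 0.215 mA.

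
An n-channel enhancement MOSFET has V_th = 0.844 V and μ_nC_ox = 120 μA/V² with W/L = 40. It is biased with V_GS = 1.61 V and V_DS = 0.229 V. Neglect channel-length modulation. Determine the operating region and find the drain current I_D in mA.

k_n = μ_nC_ox · (W/L) = 4.8 mA/V².
V_ov = V_GS − V_th = 1.61 − 0.844 = 0.766 V.
Since V_DS = 0.229 V < V_ov = 0.766 V, the device is in the triode region.
I_D = k_n [V_ov · V_DS − ½ V_DS²] = 4.8 × [0.766 × 0.229 − 0.5 × 0.229²] = 0.716 mA.

Triode; I_D = 0.716 mA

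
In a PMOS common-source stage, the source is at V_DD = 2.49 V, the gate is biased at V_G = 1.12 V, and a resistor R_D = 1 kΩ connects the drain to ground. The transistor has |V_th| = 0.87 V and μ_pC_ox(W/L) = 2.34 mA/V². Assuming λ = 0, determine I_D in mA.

I_D = 0.293 mA

V_SG = V_DD − V_G = 2.49 − 1.12 = 1.37 V, so V_ov = 1.37 − 0.87 = 0.5 V.
Assume saturation: I_D = ½ k_p V_ov² = 0.5 × 2.34 × 0.5² = 0.293 mA, giving V_SD = V_DD − I_D R_D = 2.49 − 0.293 × 1 = 2.2 V.
V_SD = 2.2 V ≥ V_ov = 0.5 V, confirming saturation.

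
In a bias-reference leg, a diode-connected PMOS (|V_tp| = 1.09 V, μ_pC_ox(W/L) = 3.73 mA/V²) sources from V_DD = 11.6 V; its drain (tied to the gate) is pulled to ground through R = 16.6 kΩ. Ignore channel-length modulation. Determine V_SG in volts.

With gate tied to drain, V_SG = V_SD ≥ V_SG − |V_tp|, so the device is in saturation.
KCL at the drain: ½ k_p (V_SG − |V_tp|)² = (V_DD − V_SG)/R.
Let x = V_SG − 1.09. Then 31 x² + x − 10.51 = 0, giving x = 0.567 V (positive root), so V_SG = 1.66 V.
I_D = (V_DD − V_SG)/R = (11.6 − 1.66) / 16.6 = 0.599 mA.

V_SG = 1.66 V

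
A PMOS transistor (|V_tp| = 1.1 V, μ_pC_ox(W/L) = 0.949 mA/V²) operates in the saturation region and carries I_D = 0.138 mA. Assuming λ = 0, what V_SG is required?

V_SG = 1.64 V

In saturation I_D = ½ k_p (V_SG − |V_tp|)², so V_SG − |V_tp| = √(2 I_D / k_p) = √(2 × 0.138 / 0.949) = 0.539 V.
V_SG = 1.1 + 0.539 = 1.64 V.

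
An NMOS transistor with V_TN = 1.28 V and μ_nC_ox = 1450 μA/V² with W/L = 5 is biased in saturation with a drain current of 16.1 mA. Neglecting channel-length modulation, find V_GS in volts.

V_GS = 3.39 V

k_n = μ_nC_ox · (W/L) = 7.25 mA/V².
In saturation I_D = ½ k_n (V_GS − V_TN)², so V_GS − V_TN = √(2 I_D / k_n) = √(2 × 16.1 / 7.25) = 2.11 V.
V_GS = 1.28 + 2.11 = 3.39 V.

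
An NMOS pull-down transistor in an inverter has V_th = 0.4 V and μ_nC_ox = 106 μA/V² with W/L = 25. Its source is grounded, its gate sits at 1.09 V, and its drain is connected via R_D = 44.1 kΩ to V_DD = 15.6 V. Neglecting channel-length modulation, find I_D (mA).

I_D = 0.349 mA

V_GS = V_G = 1.09 V, so V_ov = 1.09 − 0.4 = 0.69 V.
k_n = μ_nC_ox · (W/L) = 2.65 mA/V².
Assume saturation: I_D = ½ k_n V_ov² = 0.5 × 2.65 × 0.69² = 0.631 mA, giving V_DS = V_DD − I_D R_D = 15.6 − 0.631 × 44.1 = -12.2 V.
But -12.2 V < V_ov = 0.69 V, so the device is actually in triode.
In triode I_D = k_n[V_ov V_DS − ½ V_DS²] and I_D = (V_DD − V_DS)/R_D. Equating: 58.4 V_DS² − 81.64 V_DS + 15.6 = 0, giving V_DS = 0.228 V (the root below V_ov).
I_D = (15.6 − 0.228) / 44.1 = 0.349 mA.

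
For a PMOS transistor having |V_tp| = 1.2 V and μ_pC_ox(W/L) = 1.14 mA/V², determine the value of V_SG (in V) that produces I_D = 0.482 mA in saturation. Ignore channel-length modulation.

V_SG = 2.12 V

In saturation I_D = ½ k_p (V_SG − |V_tp|)², so V_SG − |V_tp| = √(2 I_D / k_p) = √(2 × 0.482 / 1.14) = 0.92 V.
V_SG = 1.2 + 0.92 = 2.12 V.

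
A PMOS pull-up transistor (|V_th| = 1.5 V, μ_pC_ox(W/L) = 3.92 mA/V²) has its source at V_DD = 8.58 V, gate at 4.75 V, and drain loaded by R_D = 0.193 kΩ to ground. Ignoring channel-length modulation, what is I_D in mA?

I_D = 10.6 mA

V_SG = V_DD − V_G = 8.58 − 4.75 = 3.83 V, so V_ov = 3.83 − 1.5 = 2.33 V.
Assume saturation: I_D = ½ k_p V_ov² = 0.5 × 3.92 × 2.33² = 10.6 mA, giving V_SD = V_DD − I_D R_D = 8.58 − 10.6 × 0.193 = 6.53 V.
V_SD = 6.53 V ≥ V_ov = 2.33 V, confirming saturation.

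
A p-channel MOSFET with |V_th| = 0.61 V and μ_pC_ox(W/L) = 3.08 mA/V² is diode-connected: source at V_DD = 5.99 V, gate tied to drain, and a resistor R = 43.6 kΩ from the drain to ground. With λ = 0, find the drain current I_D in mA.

With gate tied to drain, V_SG = V_SD ≥ V_SG − |V_th|, so the device is in saturation.
KCL at the drain: ½ k_p (V_SG − |V_th|)² = (V_DD − V_SG)/R.
Let x = V_SG − 0.61. Then 67.1 x² + x − 5.38 = 0, giving x = 0.276 V (positive root), so V_SG = 0.886 V.
I_D = (V_DD − V_SG)/R = (5.99 − 0.886) / 43.6 = 0.117 mA.

I_D = 0.117 mA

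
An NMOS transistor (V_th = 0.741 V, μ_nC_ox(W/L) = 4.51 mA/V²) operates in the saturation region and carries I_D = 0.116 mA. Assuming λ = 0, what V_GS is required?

In saturation I_D = ½ k_n (V_GS − V_th)², so V_GS − V_th = √(2 I_D / k_n) = √(2 × 0.116 / 4.51) = 0.227 V.
V_GS = 0.741 + 0.227 = 0.968 V.

V_GS = 0.968 V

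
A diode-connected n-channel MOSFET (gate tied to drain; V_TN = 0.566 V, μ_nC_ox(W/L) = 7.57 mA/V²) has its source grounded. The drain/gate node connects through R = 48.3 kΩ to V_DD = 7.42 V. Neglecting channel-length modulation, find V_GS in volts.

With gate tied to drain, V_GS = V_DS ≥ V_GS − V_TN, so the device is in saturation.
KCL at the drain: ½ k_n (V_GS − V_TN)² = (V_DD − V_GS)/R.
Let x = V_GS − 0.566. Then 183 x² + x − 6.854 = 0, giving x = 0.191 V (positive root), so V_GS = 0.757 V.
I_D = (V_DD − V_GS)/R = (7.42 − 0.757) / 48.3 = 0.138 mA.

V_GS = 0.757 V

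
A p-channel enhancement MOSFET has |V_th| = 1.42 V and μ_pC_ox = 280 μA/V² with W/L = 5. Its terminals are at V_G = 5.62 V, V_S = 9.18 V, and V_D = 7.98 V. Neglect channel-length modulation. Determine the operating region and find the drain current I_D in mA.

Triode; I_D = 2.59 mA

V_SG = V_S − V_G = 9.18 − 5.62 = 3.56 V; V_SD = V_S − V_D = 9.18 − 7.98 = 1.2 V.
k_p = μ_pC_ox · (W/L) = 1.4 mA/V².
V_ov = V_SG − |V_th| = 3.56 − 1.42 = 2.14 V.
Since V_SD = 1.2 V < V_ov = 2.14 V, the device is in the triode region.
I_D = k_p [V_ov · V_SD − ½ V_SD²] = 1.4 × [2.14 × 1.2 − 0.5 × 1.2²] = 2.59 mA.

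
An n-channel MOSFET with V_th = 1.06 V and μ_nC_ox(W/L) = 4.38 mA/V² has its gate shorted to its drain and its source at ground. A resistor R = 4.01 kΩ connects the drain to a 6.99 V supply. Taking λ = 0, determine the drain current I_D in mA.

With gate tied to drain, V_GS = V_DS ≥ V_GS − V_th, so the device is in saturation.
KCL at the drain: ½ k_n (V_GS − V_th)² = (V_DD − V_GS)/R.
Let x = V_GS − 1.06. Then 8.78 x² + x − 5.93 = 0, giving x = 0.767 V (positive root), so V_GS = 1.83 V.
I_D = (V_DD − V_GS)/R = (6.99 − 1.83) / 4.01 = 1.29 mA.

I_D = 1.29 mA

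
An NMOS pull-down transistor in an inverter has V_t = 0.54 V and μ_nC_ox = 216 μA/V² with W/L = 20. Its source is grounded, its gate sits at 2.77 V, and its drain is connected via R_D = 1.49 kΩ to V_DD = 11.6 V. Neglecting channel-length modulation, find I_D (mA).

V_GS = V_G = 2.77 V, so V_ov = 2.77 − 0.54 = 2.23 V.
k_n = μ_nC_ox · (W/L) = 4.32 mA/V².
Assume saturation: I_D = ½ k_n V_ov² = 0.5 × 4.32 × 2.23² = 10.7 mA, giving V_DS = V_DD − I_D R_D = 11.6 − 10.7 × 1.49 = -4.4 V.
But -4.4 V < V_ov = 2.23 V, so the device is actually in triode.
In triode I_D = k_n[V_ov V_DS − ½ V_DS²] and I_D = (V_DD − V_DS)/R_D. Equating: 3.22 V_DS² − 15.35 V_DS + 11.6 = 0, giving V_DS = 0.941 V (the root below V_ov).
I_D = (11.6 − 0.941) / 1.49 = 7.15 mA.

I_D = 7.15 mA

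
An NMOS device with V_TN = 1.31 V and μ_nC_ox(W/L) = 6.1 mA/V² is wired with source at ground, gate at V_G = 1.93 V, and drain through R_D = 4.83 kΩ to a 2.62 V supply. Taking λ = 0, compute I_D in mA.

V_GS = V_G = 1.93 V, so V_ov = 1.93 − 1.31 = 0.62 V.
Assume saturation: I_D = ½ k_n V_ov² = 0.5 × 6.1 × 0.62² = 1.17 mA, giving V_DS = V_DD − I_D R_D = 2.62 − 1.17 × 4.83 = -3.04 V.
But -3.04 V < V_ov = 0.62 V, so the device is actually in triode.
In triode I_D = k_n[V_ov V_DS − ½ V_DS²] and I_D = (V_DD − V_DS)/R_D. Equating: 14.7 V_DS² − 19.27 V_DS + 2.62 = 0, giving V_DS = 0.154 V (the root below V_ov).
I_D = (2.62 − 0.154) / 4.83 = 0.511 mA.

I_D = 0.511 mA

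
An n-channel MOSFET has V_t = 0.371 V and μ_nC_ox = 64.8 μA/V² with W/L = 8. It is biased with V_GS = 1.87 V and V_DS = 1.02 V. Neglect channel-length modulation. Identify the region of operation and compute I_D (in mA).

k_n = μ_nC_ox · (W/L) = 0.5184 mA/V².
V_ov = V_GS − V_t = 1.87 − 0.371 = 1.5 V.
Since V_DS = 1.02 V < V_ov = 1.5 V, the device is in the triode region.
I_D = k_n [V_ov · V_DS − ½ V_DS²] = 0.5184 × [1.5 × 1.02 − 0.5 × 1.02²] = 0.523 mA.

Triode; I_D = 0.523 mA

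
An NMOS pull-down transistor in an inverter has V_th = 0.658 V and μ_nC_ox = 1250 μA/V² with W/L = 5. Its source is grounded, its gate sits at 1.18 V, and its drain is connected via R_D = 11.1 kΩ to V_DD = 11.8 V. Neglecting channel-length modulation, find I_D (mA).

I_D = 0.852 mA

V_GS = V_G = 1.18 V, so V_ov = 1.18 − 0.658 = 0.522 V.
k_n = μ_nC_ox · (W/L) = 6.25 mA/V².
Assume saturation: I_D = ½ k_n V_ov² = 0.5 × 6.25 × 0.522² = 0.852 mA, giving V_DS = V_DD − I_D R_D = 11.8 − 0.852 × 11.1 = 2.35 V.
V_DS = 2.35 V ≥ V_ov = 0.522 V, confirming saturation.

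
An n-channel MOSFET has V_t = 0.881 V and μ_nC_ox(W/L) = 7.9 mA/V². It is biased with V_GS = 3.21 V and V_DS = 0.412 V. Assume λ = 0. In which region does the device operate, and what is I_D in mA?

Triode; I_D = 6.91 mA

V_ov = V_GS − V_t = 3.21 − 0.881 = 2.33 V.
Since V_DS = 0.412 V < V_ov = 2.33 V, the device is in the triode region.
I_D = k_n [V_ov · V_DS − ½ V_DS²] = 7.9 × [2.33 × 0.412 − 0.5 × 0.412²] = 6.91 mA.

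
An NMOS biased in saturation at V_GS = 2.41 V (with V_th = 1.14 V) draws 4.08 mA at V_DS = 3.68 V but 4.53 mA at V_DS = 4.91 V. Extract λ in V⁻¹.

With V_GS fixed, I_D ∝ (1 + λ V_DS) in saturation, so I_D2/I_D1 = (1 + λ V_DS2)/(1 + λ V_DS1).
4.53/4.08 = 1.11 = (1 + 4.91 λ)/(1 + 3.68 λ).
Solving: λ (I_D1 V_DS2 − I_D2 V_DS1) = I_D2 − I_D1, so λ = (4.53 − 4.08) / (4.08 × 4.91 − 4.53 × 3.68) = 0.45 / 3.36 = 0.134 V⁻¹.

λ = 0.134 V⁻¹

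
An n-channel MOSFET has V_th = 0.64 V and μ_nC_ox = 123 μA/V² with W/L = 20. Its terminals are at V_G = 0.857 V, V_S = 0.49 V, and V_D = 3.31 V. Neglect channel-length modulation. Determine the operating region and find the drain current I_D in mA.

Cutoff; I_D = 0 mA

V_GS = V_G − V_S = 0.857 − 0.49 = 0.367 V; V_DS = V_D − V_S = 3.31 − 0.49 = 2.82 V.
V_GS = 0.367 V < V_th = 0.64 V, so the transistor is in cutoff.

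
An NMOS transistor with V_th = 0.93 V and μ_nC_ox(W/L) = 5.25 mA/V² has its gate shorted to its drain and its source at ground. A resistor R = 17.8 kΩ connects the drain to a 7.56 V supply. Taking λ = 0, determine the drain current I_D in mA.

With gate tied to drain, V_GS = V_DS ≥ V_GS − V_th, so the device is in saturation.
KCL at the drain: ½ k_n (V_GS − V_th)² = (V_DD − V_GS)/R.
Let x = V_GS − 0.93. Then 46.7 x² + x − 6.63 = 0, giving x = 0.366 V (positive root), so V_GS = 1.3 V.
I_D = (V_DD − V_GS)/R = (7.56 − 1.3) / 17.8 = 0.352 mA.

I_D = 0.352 mA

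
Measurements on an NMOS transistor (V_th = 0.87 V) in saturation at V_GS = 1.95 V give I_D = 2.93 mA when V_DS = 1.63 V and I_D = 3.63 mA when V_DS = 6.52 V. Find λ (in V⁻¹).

With V_GS fixed, I_D ∝ (1 + λ V_DS) in saturation, so I_D2/I_D1 = (1 + λ V_DS2)/(1 + λ V_DS1).
3.63/2.93 = 1.239 = (1 + 6.52 λ)/(1 + 1.63 λ).
Solving: λ (I_D1 V_DS2 − I_D2 V_DS1) = I_D2 − I_D1, so λ = (3.63 − 2.93) / (2.93 × 6.52 − 3.63 × 1.63) = 0.7 / 13.2 = 0.0531 V⁻¹.

λ = 0.0531 V⁻¹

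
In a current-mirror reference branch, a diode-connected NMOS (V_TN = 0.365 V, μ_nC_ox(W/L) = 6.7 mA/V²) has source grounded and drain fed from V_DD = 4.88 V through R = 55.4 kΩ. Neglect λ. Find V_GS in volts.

With gate tied to drain, V_GS = V_DS ≥ V_GS − V_TN, so the device is in saturation.
KCL at the drain: ½ k_n (V_GS − V_TN)² = (V_DD − V_GS)/R.
Let x = V_GS − 0.365. Then 186 x² + x − 4.515 = 0, giving x = 0.153 V (positive root), so V_GS = 0.518 V.
I_D = (V_DD − V_GS)/R = (4.88 − 0.518) / 55.4 = 0.0787 mA.

V_GS = 0.518 V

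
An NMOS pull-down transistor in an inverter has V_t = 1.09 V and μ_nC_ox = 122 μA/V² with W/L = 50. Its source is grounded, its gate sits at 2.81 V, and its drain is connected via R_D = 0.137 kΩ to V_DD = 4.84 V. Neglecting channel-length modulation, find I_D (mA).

I_D = 9.02 mA

V_GS = V_G = 2.81 V, so V_ov = 2.81 − 1.09 = 1.72 V.
k_n = μ_nC_ox · (W/L) = 6.1 mA/V².
Assume saturation: I_D = ½ k_n V_ov² = 0.5 × 6.1 × 1.72² = 9.02 mA, giving V_DS = V_DD − I_D R_D = 4.84 − 9.02 × 0.137 = 3.6 V.
V_DS = 3.6 V ≥ V_ov = 1.72 V, confirming saturation.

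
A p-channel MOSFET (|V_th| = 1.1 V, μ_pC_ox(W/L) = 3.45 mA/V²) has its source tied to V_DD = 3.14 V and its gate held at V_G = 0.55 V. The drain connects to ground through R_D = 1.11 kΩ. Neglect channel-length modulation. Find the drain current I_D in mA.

I_D = 2.33 mA

V_SG = V_DD − V_G = 3.14 − 0.55 = 2.59 V, so V_ov = 2.59 − 1.1 = 1.49 V.
Assume saturation: I_D = ½ k_p V_ov² = 0.5 × 3.45 × 1.49² = 3.83 mA, giving V_SD = V_DD − I_D R_D = 3.14 − 3.83 × 1.11 = -1.11 V.
But -1.11 V < V_ov = 1.49 V, so the device is actually in triode.
In triode I_D = k_p[V_ov V_SD − ½ V_SD²] and I_D = (V_DD − V_SD)/R_D. Equating: 1.91 V_SD² − 6.706 V_SD + 3.14 = 0, giving V_SD = 0.557 V (the root below V_ov).
I_D = (3.14 − 0.557) / 1.11 = 2.33 mA.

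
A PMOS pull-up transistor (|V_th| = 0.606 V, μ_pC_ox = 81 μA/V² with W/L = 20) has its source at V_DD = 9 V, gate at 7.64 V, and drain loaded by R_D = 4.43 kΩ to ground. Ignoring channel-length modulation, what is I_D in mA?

V_SG = V_DD − V_G = 9 − 7.64 = 1.36 V, so V_ov = 1.36 − 0.606 = 0.754 V.
k_p = μ_pC_ox · (W/L) = 1.62 mA/V².
Assume saturation: I_D = ½ k_p V_ov² = 0.5 × 1.62 × 0.754² = 0.46 mA, giving V_SD = V_DD − I_D R_D = 9 − 0.46 × 4.43 = 6.96 V.
V_SD = 6.96 V ≥ V_ov = 0.754 V, confirming saturation.

I_D = 0.460 mA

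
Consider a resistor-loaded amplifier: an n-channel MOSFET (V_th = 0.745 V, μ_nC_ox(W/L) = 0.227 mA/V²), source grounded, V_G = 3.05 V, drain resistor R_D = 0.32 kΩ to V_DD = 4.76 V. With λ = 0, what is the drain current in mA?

I_D = 0.603 mA

V_GS = V_G = 3.05 V, so V_ov = 3.05 − 0.745 = 2.3 V.
Assume saturation: I_D = ½ k_n V_ov² = 0.5 × 0.227 × 2.3² = 0.603 mA, giving V_DS = V_DD − I_D R_D = 4.76 − 0.603 × 0.32 = 4.57 V.
V_DS = 4.57 V ≥ V_ov = 2.3 V, confirming saturation.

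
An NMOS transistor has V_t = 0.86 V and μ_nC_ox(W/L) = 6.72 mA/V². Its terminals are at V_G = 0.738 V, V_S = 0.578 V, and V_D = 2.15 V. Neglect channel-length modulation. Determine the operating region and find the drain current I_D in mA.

V_GS = V_G − V_S = 0.738 − 0.578 = 0.16 V; V_DS = V_D − V_S = 2.15 − 0.578 = 1.57 V.
V_GS = 0.16 V < V_t = 0.86 V, so the transistor is in cutoff.

Cutoff; I_D = 0 mA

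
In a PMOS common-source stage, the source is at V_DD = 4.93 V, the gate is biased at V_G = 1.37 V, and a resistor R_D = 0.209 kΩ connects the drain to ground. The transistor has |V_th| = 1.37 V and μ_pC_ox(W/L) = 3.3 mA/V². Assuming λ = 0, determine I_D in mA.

V_SG = V_DD − V_G = 4.93 − 1.37 = 3.56 V, so V_ov = 3.56 − 1.37 = 2.19 V.
Assume saturation: I_D = ½ k_p V_ov² = 0.5 × 3.3 × 2.19² = 7.91 mA, giving V_SD = V_DD − I_D R_D = 4.93 − 7.91 × 0.209 = 3.28 V.
V_SD = 3.28 V ≥ V_ov = 2.19 V, confirming saturation.

I_D = 7.91 mA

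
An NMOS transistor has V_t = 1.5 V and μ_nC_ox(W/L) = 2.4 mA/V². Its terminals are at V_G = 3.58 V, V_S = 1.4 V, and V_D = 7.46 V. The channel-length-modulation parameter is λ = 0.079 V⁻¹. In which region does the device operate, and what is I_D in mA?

Saturation; I_D = 0.821 mA

V_GS = V_G − V_S = 3.58 − 1.4 = 2.18 V; V_DS = V_D − V_S = 7.46 − 1.4 = 6.06 V.
V_ov = V_GS − V_t = 2.18 − 1.5 = 0.68 V.
Since V_DS = 6.06 V ≥ V_ov = 0.68 V, the device is in saturation.
I_D = ½ k_n V_ov² (1 + λ V_DS) = 0.5 × 2.4 × 0.68² × (1 + 0.079 × 6.06) = 0.821 mA.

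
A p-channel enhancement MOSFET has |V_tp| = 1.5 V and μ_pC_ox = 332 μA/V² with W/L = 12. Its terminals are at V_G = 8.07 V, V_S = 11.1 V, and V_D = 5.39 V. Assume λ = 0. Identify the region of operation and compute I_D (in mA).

V_SG = V_S − V_G = 11.1 − 8.07 = 3.03 V; V_SD = V_S − V_D = 11.1 − 5.39 = 5.71 V.
k_p = μ_pC_ox · (W/L) = 3.984 mA/V².
V_ov = V_SG − |V_tp| = 3.03 − 1.5 = 1.53 V.
Since V_SD = 5.71 V ≥ V_ov = 1.53 V, the device is in saturation.
I_D = ½ k_p V_ov² = 0.5 × 3.984 × 1.53² = 4.66 mA.

Saturation; I_D = 4.66 mA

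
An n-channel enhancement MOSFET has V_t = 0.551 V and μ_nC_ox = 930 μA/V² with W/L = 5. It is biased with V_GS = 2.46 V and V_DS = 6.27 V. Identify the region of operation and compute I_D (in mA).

Saturation; I_D = 8.47 mA

k_n = μ_nC_ox · (W/L) = 4.65 mA/V².
V_ov = V_GS − V_t = 2.46 − 0.551 = 1.91 V.
Since V_DS = 6.27 V ≥ V_ov = 1.91 V, the device is in saturation.
I_D = ½ k_n V_ov² = 0.5 × 4.65 × 1.91² = 8.47 mA.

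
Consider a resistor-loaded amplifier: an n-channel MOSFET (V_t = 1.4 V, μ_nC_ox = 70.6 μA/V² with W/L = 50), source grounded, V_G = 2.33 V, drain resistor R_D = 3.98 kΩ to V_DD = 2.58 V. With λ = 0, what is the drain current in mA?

V_GS = V_G = 2.33 V, so V_ov = 2.33 − 1.4 = 0.93 V.
k_n = μ_nC_ox · (W/L) = 3.53 mA/V².
Assume saturation: I_D = ½ k_n V_ov² = 0.5 × 3.53 × 0.93² = 1.53 mA, giving V_DS = V_DD − I_D R_D = 2.58 − 1.53 × 3.98 = -3.5 V.
But -3.5 V < V_ov = 0.93 V, so the device is actually in triode.
In triode I_D = k_n[V_ov V_DS − ½ V_DS²] and I_D = (V_DD − V_DS)/R_D. Equating: 7.02 V_DS² − 14.07 V_DS + 2.58 = 0, giving V_DS = 0.204 V (the root below V_ov).
I_D = (2.58 − 0.204) / 3.98 = 0.597 mA.

I_D = 0.597 mA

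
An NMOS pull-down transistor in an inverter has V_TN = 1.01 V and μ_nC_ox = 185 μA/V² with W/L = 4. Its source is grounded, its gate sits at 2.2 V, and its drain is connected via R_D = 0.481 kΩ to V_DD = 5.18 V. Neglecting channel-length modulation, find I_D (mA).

V_GS = V_G = 2.2 V, so V_ov = 2.2 − 1.01 = 1.19 V.
k_n = μ_nC_ox · (W/L) = 0.74 mA/V².
Assume saturation: I_D = ½ k_n V_ov² = 0.5 × 0.74 × 1.19² = 0.524 mA, giving V_DS = V_DD − I_D R_D = 5.18 − 0.524 × 0.481 = 4.93 V.
V_DS = 4.93 V ≥ V_ov = 1.19 V, confirming saturation.

I_D = 0.524 mA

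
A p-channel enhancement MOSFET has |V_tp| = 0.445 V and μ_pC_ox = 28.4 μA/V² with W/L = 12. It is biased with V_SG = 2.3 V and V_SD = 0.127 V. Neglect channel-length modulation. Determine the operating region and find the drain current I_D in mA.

k_p = μ_pC_ox · (W/L) = 0.3408 mA/V².
V_ov = V_SG − |V_tp| = 2.3 − 0.445 = 1.85 V.
Since V_SD = 0.127 V < V_ov = 1.85 V, the device is in the triode region.
I_D = k_p [V_ov · V_SD − ½ V_SD²] = 0.3408 × [1.85 × 0.127 − 0.5 × 0.127²] = 0.0775 mA.

Triode; I_D = 0.0775 mA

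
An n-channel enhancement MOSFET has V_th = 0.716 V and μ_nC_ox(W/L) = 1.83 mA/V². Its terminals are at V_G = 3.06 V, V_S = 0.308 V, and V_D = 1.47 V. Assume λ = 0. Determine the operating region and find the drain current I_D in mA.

Triode; I_D = 3.09 mA

V_GS = V_G − V_S = 3.06 − 0.308 = 2.75 V; V_DS = V_D − V_S = 1.47 − 0.308 = 1.16 V.
V_ov = V_GS − V_th = 2.75 − 0.716 = 2.04 V.
Since V_DS = 1.16 V < V_ov = 2.04 V, the device is in the triode region.
I_D = k_n [V_ov · V_DS − ½ V_DS²] = 1.83 × [2.04 × 1.16 − 0.5 × 1.16²] = 3.09 mA.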